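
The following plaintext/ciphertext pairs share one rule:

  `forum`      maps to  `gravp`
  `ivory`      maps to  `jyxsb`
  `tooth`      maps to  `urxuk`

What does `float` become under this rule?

goxbw

It's a Vigenère-style cipher with numeric key [1,3,9]: position i shifts by key[i mod 3].
On float: f+1=g, l+3=o, o+9=x, a+1=b, t+3=w.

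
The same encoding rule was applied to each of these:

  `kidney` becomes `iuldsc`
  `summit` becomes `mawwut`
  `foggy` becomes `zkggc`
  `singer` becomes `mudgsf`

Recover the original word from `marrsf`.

Treating letters as 0–25, the rule is x ↦ 7x + 16 (mod 26).
Reversing it on marrsf: m(12)→15·(12−16)≡18=s; a(0)→15·(0−16)≡20=u; r(17)→15·(17−16)≡15=p; r(17)→15·(17−16)≡15=p; s(18)→15·(18−16)≡4=e; f(5)→15·(5−16)≡17=r (all mod 26).

supper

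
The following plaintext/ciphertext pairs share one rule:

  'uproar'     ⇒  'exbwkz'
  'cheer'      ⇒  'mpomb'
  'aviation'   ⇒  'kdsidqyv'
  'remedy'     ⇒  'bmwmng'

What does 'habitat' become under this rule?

A repeating key of period 2 is used — shifts +10, +8 over and over.
For habitat: h+10=r, a+8=i, b+10=l, i+8=q, t+10=d, a+8=i, t+10=d.

rilqdid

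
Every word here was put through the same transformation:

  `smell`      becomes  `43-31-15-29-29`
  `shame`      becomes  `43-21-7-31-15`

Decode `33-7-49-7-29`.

naval

s(#19)→43 and m(#13)→31: differences scale by 2, so n = 2·pos + 5. Each letter becomes 2×(its alphabet position, a=1..z=26) + 5.
Reversing it on 33-7-49-7-29: 33→(33−5)÷2=14=n, 7→(7−5)÷2=1=a, 49→(49−5)÷2=22=v, 7→(7−5)÷2=1=a, 29→(29−5)÷2=12=l.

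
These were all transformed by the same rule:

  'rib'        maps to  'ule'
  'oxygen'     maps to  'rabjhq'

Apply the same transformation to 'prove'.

suryh

Compare letters: r→u is +3, i→l is +3, b→e is +3 — a constant shift. It's a constant shift of +3 (ROT3).
For prove: p+3=s, r+3=u, o+3=r, v+3=y, e+3=h.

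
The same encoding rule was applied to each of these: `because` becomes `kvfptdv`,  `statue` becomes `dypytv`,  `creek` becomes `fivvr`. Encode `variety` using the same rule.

opibvyz

Treating letters as 0–25, the rule is x ↦ 21x + 15 (mod 26).
On variety: v(21)→21·21+15≡14=o; a(0)→21·0+15≡15=p; r(17)→21·17+15≡8=i; i(8)→21·8+15≡1=b; e(4)→21·4+15≡21=v; t(19)→21·19+15≡24=y; y(24)→21·24+15≡25=z (all mod 26).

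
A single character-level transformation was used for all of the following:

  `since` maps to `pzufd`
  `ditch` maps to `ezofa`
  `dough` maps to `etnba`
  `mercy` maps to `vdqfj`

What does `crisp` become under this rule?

s(18)→p(15) and i(8)→z(25) fit y≡25x+7 (mod 26); the inverse of 25 mod 26 is 25. Treating letters as 0–25, the rule is x ↦ 25x + 7 (mod 26).
On crisp: c(2)→25·2+7≡5=f; r(17)→25·17+7≡16=q; i(8)→25·8+7≡25=z; s(18)→25·18+7≡15=p; p(15)→25·15+7≡18=s (all mod 26).

fqzps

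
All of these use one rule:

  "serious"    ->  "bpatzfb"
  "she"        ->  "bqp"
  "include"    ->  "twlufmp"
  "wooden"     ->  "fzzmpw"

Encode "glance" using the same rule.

Two shifts are in play — +11 for a/e/i/o/u, +9 for every other letter.
Applying it to glance: g(cons)+9=p, l(cons)+9=u, a(vowel)+11=l, n(cons)+9=w, c(cons)+9=l, e(vowel)+11=p.

pulwlp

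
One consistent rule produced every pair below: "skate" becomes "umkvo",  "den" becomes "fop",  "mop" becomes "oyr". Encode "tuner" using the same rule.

vepot

The shift depends on letter class: consonant s→u is +2, but vowel a→k is +10. Vowels shift forward by 10 and consonants shift forward by 2.
On tuner: t(cons)+2=v, u(vowel)+10=e, n(cons)+2=p, e(vowel)+10=o, r(cons)+2=t.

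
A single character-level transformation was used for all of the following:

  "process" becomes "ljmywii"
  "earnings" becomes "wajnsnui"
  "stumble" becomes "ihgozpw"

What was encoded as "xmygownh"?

document

p(15)→l(11) and r(17)→j(9) fit y≡25x+0 (mod 26); the inverse of 25 mod 26 is 25. Treating letters as 0–25, the rule is x ↦ 25x + 0 (mod 26).
Reversing it on xmygownh: x(23)→25·(23−0)≡3=d; m(12)→25·(12−0)≡14=o; y(24)→25·(24−0)≡2=c; g(6)→25·(6−0)≡20=u; o(14)→25·(14−0)≡12=m; w(22)→25·(22−0)≡4=e; n(13)→25·(13−0)≡13=n; h(7)→25·(7−0)≡19=t (all mod 26).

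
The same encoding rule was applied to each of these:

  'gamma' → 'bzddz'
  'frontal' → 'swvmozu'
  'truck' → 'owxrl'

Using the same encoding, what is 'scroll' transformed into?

g(6)→b(1) and a(0)→z(25) fit y≡9x+25 (mod 26); the inverse of 9 mod 26 is 3. This is an affine cipher: with a=0,…,z=25, each position x becomes (9x+25) mod 26.
For scroll: s(18)→9·18+25≡5=f; c(2)→9·2+25≡17=r; r(17)→9·17+25≡22=w; o(14)→9·14+25≡21=v; l(11)→9·11+25≡20=u; l(11)→9·11+25≡20=u (all mod 26).

frwvuu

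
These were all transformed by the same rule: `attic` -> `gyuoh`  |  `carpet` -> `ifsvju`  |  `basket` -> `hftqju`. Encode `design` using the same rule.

jjtolo

It's a Vigenère-style cipher with numeric key [6,5,1]: position i shifts by key[i mod 3].
For design: d+6=j, e+5=j, s+1=t, i+6=o, g+5=l, n+1=o.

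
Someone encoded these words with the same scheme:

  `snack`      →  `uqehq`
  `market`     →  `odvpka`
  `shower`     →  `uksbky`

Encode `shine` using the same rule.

The shift increases by 1 at each position, starting from +2: 2, 3, 4, ….
On shine: s+2=u, h+3=k, i+4=m, n+5=s, e+6=k.

ukmsk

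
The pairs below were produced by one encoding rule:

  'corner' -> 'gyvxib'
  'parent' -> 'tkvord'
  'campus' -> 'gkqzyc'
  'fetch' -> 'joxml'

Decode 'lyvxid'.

Shifts by position in corner: pos 0: c→g (+4), pos 1: o→y (+10), pos 2: r→v (+4), pos 3: n→x (+10) — repeating every 2. A repeating key of period 2 is used — shifts +4, +10 over and over.
Decoding lyvxid: l−4=h, y−10=o, v−4=r, x−10=n, i−4=e, d−10=t.

hornet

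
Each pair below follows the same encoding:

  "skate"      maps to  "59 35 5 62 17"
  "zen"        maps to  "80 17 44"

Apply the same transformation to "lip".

38 29 50

With a=1..z=26, the number is 3·pos + 2.
Applying it to lip: l=12→38, i=9→29, p=16→50.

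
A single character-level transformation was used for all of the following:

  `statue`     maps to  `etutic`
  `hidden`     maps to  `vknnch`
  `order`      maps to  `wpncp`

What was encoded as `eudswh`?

This is an affine cipher: with a=0,…,z=25, each position x becomes (15x+20) mod 26.
Undoing it on eudswh: e(4)→7·(4−20)≡18=s; u(20)→7·(20−20)≡0=a; d(3)→7·(3−20)≡11=l; s(18)→7·(18−20)≡12=m; w(22)→7·(22−20)≡14=o; h(7)→7·(7−20)≡13=n (all mod 26).

salmon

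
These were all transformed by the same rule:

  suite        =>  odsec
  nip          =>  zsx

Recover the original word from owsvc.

Read the word backwards and shift each letter +10.
Decoding owsvc: shift back: o−10=e, w−10=m, s−10=i, v−10=l, c−10=s → emils; then reverse → slime.

slime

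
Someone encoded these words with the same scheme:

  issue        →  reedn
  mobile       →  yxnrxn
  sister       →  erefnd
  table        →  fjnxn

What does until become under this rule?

The shift depends on letter class: consonant s→e is +12, but vowel i→r is +9. Two shifts are in play — +9 for a/e/i/o/u, +12 for every other letter.
Applying it to until: u(vowel)+9=d, n(cons)+12=z, t(cons)+12=f, i(vowel)+9=r, l(cons)+12=x.

dzfrx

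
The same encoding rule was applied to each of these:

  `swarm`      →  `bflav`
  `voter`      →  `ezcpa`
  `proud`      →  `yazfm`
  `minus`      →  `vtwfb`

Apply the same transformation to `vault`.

The rule splits by letter class: vowels +11, consonants +9.
On vault: v(cons)+9=e, a(vowel)+11=l, u(vowel)+11=f, l(cons)+9=u, t(cons)+9=c.

elfuc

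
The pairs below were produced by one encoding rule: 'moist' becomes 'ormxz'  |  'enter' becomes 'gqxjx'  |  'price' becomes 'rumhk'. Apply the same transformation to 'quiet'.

sxmjz

In moist: m→o is +2, o→r is +3, i→m is +4, s→x is +5 — the shift increases by 1 each position. The shift increases by 1 at each position, starting from +2: 2, 3, 4, ….
On quiet: q+2=s, u+3=x, i+4=m, e+5=j, t+6=z.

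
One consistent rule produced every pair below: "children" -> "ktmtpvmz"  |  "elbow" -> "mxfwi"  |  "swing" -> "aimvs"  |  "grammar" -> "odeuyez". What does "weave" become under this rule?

eqedq

Shifts by position in children: pos 0: c→k (+8), pos 1: h→t (+12), pos 2: i→m (+4), pos 3: l→t (+8), pos 4: d→p (+12), pos 5: r→v (+4) — repeating every 3. It's a Vigenère-style cipher with numeric key [8,12,4]: position i shifts by key[i mod 3].
For weave: w+8=e, e+12=q, a+4=e, v+8=d, e+12=q.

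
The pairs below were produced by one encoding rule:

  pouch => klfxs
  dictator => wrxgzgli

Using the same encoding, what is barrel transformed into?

Each pair mirrors across the alphabet (p↔k, o↔l, u↔f): positions sum to 25. Each letter is replaced by its mirror in the alphabet: a↔z, b↔y, c↔x, and so on (the Atbash cipher).
Applying it to barrel: b↔y, a↔z, r↔i, r↔i, e↔v, l↔o.

yziivo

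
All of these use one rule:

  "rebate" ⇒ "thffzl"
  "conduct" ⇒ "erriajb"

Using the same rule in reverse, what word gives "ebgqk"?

The shift increases by 1 at each position, starting from +2: 2, 3, 4, ….
Undoing it on ebgqk: e−2=c, b−3=y, g−4=c, q−5=l, k−6=e.

cycle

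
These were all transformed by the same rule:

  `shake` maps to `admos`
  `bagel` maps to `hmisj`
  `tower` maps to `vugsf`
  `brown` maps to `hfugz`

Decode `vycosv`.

s(18)→a(0) and h(7)→d(3) fit y≡21x+12 (mod 26); the inverse of 21 mod 26 is 5. Each letter's alphabet position (a=0..z=25) is mapped through 21·x+12 mod 26 — an affine cipher.
Undoing it on vycosv: v(21)→5·(21−12)≡19=t; y(24)→5·(24−12)≡8=i; c(2)→5·(2−12)≡2=c; o(14)→5·(14−12)≡10=k; s(18)→5·(18−12)≡4=e; v(21)→5·(21−12)≡19=t (all mod 26).

ticket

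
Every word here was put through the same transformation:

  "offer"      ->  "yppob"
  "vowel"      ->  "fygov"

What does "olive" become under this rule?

yvsfo

Each letter is shifted forward by 10 in the alphabet (a Caesar shift of +10).
For olive: o+10=y, l+10=v, i+10=s, v+10=f, e+10=o.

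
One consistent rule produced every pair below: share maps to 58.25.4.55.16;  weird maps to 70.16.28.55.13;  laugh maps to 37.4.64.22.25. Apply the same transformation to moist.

s(#19)→58 and h(#8)→25: differences scale by 3, so n = 3·pos + 1. Each letter becomes 3×(its alphabet position, a=1..z=26) + 1.
On moist: m=13→40, o=15→46, i=9→28, s=19→58, t=20→61.

40.46.28.58.61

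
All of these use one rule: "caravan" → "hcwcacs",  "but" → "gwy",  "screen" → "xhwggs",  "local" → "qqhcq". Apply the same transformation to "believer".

The shift depends on letter class: consonant c→h is +5, but vowel a→c is +2. The rule splits by letter class: vowels +2, consonants +5.
For believer: b(cons)+5=g, e(vowel)+2=g, l(cons)+5=q, i(vowel)+2=k, e(vowel)+2=g, v(cons)+5=a, e(vowel)+2=g, r(cons)+5=w.

ggqkgagw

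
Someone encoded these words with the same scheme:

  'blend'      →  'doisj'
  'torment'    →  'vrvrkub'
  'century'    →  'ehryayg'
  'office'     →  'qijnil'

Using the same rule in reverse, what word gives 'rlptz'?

pilot

In blend: b→d is +2, l→o is +3, e→i is +4, n→s is +5 — the shift increases by 1 each position. Each letter shifts forward by (position + 2), i.e. 2, 3, 4, … — the shift grows by one for each successive letter.
Undoing it on rlptz: r−2=p, l−3=i, p−4=l, t−5=o, z−6=t.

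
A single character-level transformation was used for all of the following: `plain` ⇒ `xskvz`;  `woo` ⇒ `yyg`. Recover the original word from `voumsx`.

nickel

The word is reversed, then every letter is shifted forward by 10.
Undoing it on voumsx: shift back: v−10=l, o−10=e, u−10=k, m−10=c, s−10=i, x−10=n → lekcin; then reverse → nickel.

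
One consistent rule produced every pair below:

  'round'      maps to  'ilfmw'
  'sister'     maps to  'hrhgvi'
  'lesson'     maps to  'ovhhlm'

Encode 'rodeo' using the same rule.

ilwvl

This is the alphabet-reversal cipher (Atbash): a becomes z, b becomes y, etc.
Applying it to rodeo: r↔i, o↔l, d↔w, e↔v, o↔l.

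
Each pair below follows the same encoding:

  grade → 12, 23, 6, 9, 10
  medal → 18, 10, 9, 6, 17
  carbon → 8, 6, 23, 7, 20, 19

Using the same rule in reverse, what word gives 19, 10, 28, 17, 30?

newly

g is letter #7 and maps to 12: an offset of 5. Letters become their 1-based position plus 5 (so a→6, b→7, …).
Reversing it on 19, 10, 28, 17, 30: 19→(19−5)÷1=14=n, 10→(10−5)÷1=5=e, 28→(28−5)÷1=23=w, 17→(17−5)÷1=12=l, 30→(30−5)÷1=25=y.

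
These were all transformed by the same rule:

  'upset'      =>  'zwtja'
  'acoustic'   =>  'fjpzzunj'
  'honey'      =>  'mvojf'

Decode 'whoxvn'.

Shifts by position in upset: pos 0: u→z (+5), pos 1: p→w (+7), pos 2: s→t (+1), pos 3: e→j (+5), pos 4: t→a (+7) — repeating every 3. The shifts repeat in a cycle of length 3: positions 0,1,… shift by +5, +7, +1, then the pattern repeats.
Decoding whoxvn: w−5=r, h−7=a, o−1=n, x−5=s, v−7=o, n−1=m.

ransom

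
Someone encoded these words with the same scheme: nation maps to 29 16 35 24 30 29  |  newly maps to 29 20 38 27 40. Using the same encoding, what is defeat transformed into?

Each letter is replaced by its alphabet position (a=1..z=26) + 15.
Applying it to defeat: d=4→19, e=5→20, f=6→21, e=5→20, a=1→16, t=20→35.

19 20 21 20 16 35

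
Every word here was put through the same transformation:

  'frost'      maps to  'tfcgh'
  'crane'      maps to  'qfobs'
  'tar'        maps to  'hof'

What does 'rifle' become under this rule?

fwtzs

It's a constant shift of +14 (ROT14).
Applying it to rifle: r+14=f, i+14=w, f+14=t, l+14=z, e+14=s.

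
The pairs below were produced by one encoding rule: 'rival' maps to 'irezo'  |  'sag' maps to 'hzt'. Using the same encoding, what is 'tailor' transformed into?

Each pair mirrors across the alphabet (r↔i, i↔r, v↔e): positions sum to 25. This is the alphabet-reversal cipher (Atbash): a becomes z, b becomes y, etc.
For tailor: t↔g, a↔z, i↔r, l↔o, o↔l, r↔i.

gzroli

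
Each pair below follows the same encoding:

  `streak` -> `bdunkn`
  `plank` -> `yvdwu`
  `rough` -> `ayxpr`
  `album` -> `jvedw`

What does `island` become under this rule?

rcojxg

Shifts by position in streak: pos 0: s→b (+9), pos 1: t→d (+10), pos 2: r→u (+3), pos 3: e→n (+9), pos 4: a→k (+10), pos 5: k→n (+3) — repeating every 3. A repeating key of period 3 is used — shifts +9, +10, +3 over and over.
For island: i+9=r, s+10=c, l+3=o, a+9=j, n+10=x, d+3=g.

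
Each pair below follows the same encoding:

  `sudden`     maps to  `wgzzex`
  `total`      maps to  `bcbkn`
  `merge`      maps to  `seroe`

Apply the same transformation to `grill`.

orynn

s(18)→w(22) and u(20)→g(6) fit y≡5x+10 (mod 26); the inverse of 5 mod 26 is 21. This is an affine cipher: with a=0,…,z=25, each position x becomes (5x+10) mod 26.
On grill: g(6)→5·6+10≡14=o; r(17)→5·17+10≡17=r; i(8)→5·8+10≡24=y; l(11)→5·11+10≡13=n; l(11)→5·11+10≡13=n (all mod 26).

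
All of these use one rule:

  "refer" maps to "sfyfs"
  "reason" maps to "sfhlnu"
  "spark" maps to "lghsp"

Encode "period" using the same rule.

r(17)→s(18) and e(4)→f(5) fit y≡19x+7 (mod 26); the inverse of 19 mod 26 is 11. This is an affine cipher: with a=0,…,z=25, each position x becomes (19x+7) mod 26.
For period: p(15)→19·15+7≡6=g; e(4)→19·4+7≡5=f; r(17)→19·17+7≡18=s; i(8)→19·8+7≡3=d; o(14)→19·14+7≡13=n; d(3)→19·3+7≡12=m (all mod 26).

gfsdnm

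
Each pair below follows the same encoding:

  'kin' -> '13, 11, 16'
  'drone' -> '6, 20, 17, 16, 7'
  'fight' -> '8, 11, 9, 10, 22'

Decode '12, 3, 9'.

jag

k is letter #11 and maps to 13: an offset of 2. Letters become their 1-based position plus 2 (so a→3, b→4, …).
Decoding 12, 3, 9: 12→(12−2)÷1=10=j, 3→(3−2)÷1=1=a, 9→(9−2)÷1=7=g.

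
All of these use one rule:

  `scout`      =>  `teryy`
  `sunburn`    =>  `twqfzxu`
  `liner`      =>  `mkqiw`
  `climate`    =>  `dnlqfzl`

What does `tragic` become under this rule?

In scout: s→t is +1, c→e is +2, o→r is +3, u→y is +4 — the shift increases by 1 each position. Letter i (0-indexed) is shifted by i+1, so successive shifts are 1, 2, 3, ….
Applying it to tragic: t+1=u, r+2=t, a+3=d, g+4=k, i+5=n, c+6=i.

utdkni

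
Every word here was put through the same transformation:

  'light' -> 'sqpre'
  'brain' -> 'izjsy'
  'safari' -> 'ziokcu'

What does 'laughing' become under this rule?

In light: l→s is +7, i→q is +8, g→p is +9, h→r is +10 — the shift increases by 1 each position. The shift increases by 1 at each position, starting from +7: 7, 8, 9, ….
On laughing: l+7=s, a+8=i, u+9=d, g+10=q, h+11=s, i+12=u, n+13=a, g+14=u.

sidqsuau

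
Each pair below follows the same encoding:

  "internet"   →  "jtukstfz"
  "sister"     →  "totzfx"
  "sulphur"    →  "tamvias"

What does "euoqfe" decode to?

donkey

Shifts by position in internet: pos 0: i→j (+1), pos 1: n→t (+6), pos 2: t→u (+1), pos 3: e→k (+6) — repeating every 2. A repeating key of period 2 is used — shifts +1, +6 over and over.
Reversing it on euoqfe: e−1=d, u−6=o, o−1=n, q−6=k, f−1=e, e−6=y.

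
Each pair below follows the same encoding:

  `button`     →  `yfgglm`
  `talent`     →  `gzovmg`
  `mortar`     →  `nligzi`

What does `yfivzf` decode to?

bureau

Each pair mirrors across the alphabet (b↔y, u↔f, t↔g): positions sum to 25. Letters are reflected about the middle of the alphabet (position → 25−position): Atbash.
Decoding yfivzf: y↔b, f↔u, i↔r, v↔e, z↔a, f↔u.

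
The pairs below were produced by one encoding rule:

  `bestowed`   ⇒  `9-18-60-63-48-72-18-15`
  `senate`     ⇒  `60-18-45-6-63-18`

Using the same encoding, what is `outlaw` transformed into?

48-66-63-39-6-72

b(#2)→9 and e(#5)→18: differences scale by 3, so n = 3·pos + 3. Each letter becomes 3×(its alphabet position, a=1..z=26) + 3.
For outlaw: o=15→48, u=21→66, t=20→63, l=12→39, a=1→6, w=23→72.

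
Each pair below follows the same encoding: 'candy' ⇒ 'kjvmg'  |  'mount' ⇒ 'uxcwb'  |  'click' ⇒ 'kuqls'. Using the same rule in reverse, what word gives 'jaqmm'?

bride

Shifts by position in candy: pos 0: c→k (+8), pos 1: a→j (+9), pos 2: n→v (+8), pos 3: d→m (+9) — repeating every 2. It's a Vigenère-style cipher with numeric key [8,9]: position i shifts by key[i mod 2].
Decoding jaqmm: j−8=b, a−9=r, q−8=i, m−9=d, m−8=e.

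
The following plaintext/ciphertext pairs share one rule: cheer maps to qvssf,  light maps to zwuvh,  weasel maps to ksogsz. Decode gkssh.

Every letter moves 14 places later in the alphabet, wrapping around z→a.
Decoding gkssh: g−14=s, k−14=w, s−14=e, s−14=e, h−14=t.

sweet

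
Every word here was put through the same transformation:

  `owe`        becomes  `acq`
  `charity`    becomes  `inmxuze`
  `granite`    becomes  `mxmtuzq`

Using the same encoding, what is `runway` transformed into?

The shift depends on letter class: consonant w→c is +6, but vowel o→a is +12. Two shifts are in play — +12 for a/e/i/o/u, +6 for every other letter.
On runway: r(cons)+6=x, u(vowel)+12=g, n(cons)+6=t, w(cons)+6=c, a(vowel)+12=m, y(cons)+6=e.

xgtcme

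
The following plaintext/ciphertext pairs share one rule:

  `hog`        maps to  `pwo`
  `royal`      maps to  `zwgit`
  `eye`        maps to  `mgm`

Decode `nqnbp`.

fifth

Compare letters: h→p is +8, o→w is +8, g→o is +8 — a constant shift. It's a constant shift of +8 (ROT8).
Undoing it on nqnbp: n−8=f, q−8=i, n−8=f, b−8=t, p−8=h.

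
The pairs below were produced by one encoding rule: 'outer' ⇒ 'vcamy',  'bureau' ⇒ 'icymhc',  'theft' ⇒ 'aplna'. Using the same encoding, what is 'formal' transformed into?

It's a Vigenère-style cipher with numeric key [7,8]: position i shifts by key[i mod 2].
For formal: f+7=m, o+8=w, r+7=y, m+8=u, a+7=h, l+8=t.

mwyuht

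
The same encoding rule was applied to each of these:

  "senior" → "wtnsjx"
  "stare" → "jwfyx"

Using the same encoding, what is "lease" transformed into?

The output letters match the input read backwards, each shifted +5: senior reversed is roines. Read the word backwards and shift each letter +5.
For lease: reverse → esael; then shift: e+5=j, s+5=x, a+5=f, e+5=j, l+5=q.

jxfjq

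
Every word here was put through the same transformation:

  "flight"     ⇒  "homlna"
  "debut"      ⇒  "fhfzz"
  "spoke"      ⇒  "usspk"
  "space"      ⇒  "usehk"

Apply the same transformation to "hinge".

Letter i (0-indexed) is shifted by i+2, so successive shifts are 2, 3, 4, ….
For hinge: h+2=j, i+3=l, n+4=r, g+5=l, e+6=k.

jlrlk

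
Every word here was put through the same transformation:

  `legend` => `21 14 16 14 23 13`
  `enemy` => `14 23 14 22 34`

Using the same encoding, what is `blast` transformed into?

11 21 10 28 29

l is letter #12 and maps to 21: an offset of 9. The number is (letter's place in the alphabet, a=1) + 9.
Applying it to blast: b=2→11, l=12→21, a=1→10, s=19→28, t=20→29.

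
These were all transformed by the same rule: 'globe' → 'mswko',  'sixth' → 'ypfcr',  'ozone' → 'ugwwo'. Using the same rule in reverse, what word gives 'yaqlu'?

In globe: g→m is +6, l→s is +7, o→w is +8, b→k is +9 — the shift increases by 1 each position. Each letter shifts forward by (position + 6), i.e. 6, 7, 8, … — the shift grows by one for each successive letter.
Decoding yaqlu: y−6=s, a−7=t, q−8=i, l−9=c, u−10=k.

stick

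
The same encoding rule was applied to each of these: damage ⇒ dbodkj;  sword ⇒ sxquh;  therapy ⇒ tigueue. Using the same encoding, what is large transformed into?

Letter i (0-indexed) is shifted by i+0, so successive shifts are 0, 1, 2, ….
For large: l+0=l, a+1=b, r+2=t, g+3=j, e+4=i.

lbtji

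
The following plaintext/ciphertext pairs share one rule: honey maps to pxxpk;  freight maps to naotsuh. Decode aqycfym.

In honey: h→p is +8, o→x is +9, n→x is +10, e→p is +11 — the shift increases by 1 each position. The shift increases by 1 at each position, starting from +8: 8, 9, 10, ….
Reversing it on aqycfym: a−8=s, q−9=h, y−10=o, c−11=r, f−12=t, y−13=l, m−14=y.

shortly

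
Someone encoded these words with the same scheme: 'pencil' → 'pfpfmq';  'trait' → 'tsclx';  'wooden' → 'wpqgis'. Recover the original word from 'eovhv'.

In pencil: p→p is +0, e→f is +1, n→p is +2, c→f is +3 — the shift increases by 1 each position. Each letter shifts forward by its position index (0, 1, 2, …) — the shift grows by one for each successive letter.
Decoding eovhv: e−0=e, o−1=n, v−2=t, h−3=e, v−4=r.

enter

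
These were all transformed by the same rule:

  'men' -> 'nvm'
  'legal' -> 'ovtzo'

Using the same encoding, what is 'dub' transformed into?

Each pair mirrors across the alphabet (m↔n, e↔v, n↔m): positions sum to 25. Each letter is replaced by its mirror in the alphabet: a↔z, b↔y, c↔x, and so on (the Atbash cipher).
On dub: d↔w, u↔f, b↔y.

wfy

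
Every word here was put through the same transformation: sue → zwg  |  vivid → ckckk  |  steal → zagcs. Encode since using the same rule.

zkujg

Two shifts are in play — +2 for a/e/i/o/u, +7 for every other letter.
For since: s(cons)+7=z, i(vowel)+2=k, n(cons)+7=u, c(cons)+7=j, e(vowel)+2=g.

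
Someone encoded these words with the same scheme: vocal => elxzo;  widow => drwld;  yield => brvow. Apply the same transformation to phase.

kszhv

Each letter is replaced by its mirror in the alphabet: a↔z, b↔y, c↔x, and so on (the Atbash cipher).
On phase: p↔k, h↔s, a↔z, s↔h, e↔v.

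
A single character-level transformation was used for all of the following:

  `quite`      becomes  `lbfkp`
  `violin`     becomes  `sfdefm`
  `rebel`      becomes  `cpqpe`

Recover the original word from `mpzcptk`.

nearest

q(16)→l(11) and u(20)→b(1) fit y≡17x+25 (mod 26); the inverse of 17 mod 26 is 23. Each letter's alphabet position (a=0..z=25) is mapped through 17·x+25 mod 26 — an affine cipher.
Decoding mpzcptk: m(12)→23·(12−25)≡13=n; p(15)→23·(15−25)≡4=e; z(25)→23·(25−25)≡0=a; c(2)→23·(2−25)≡17=r; p(15)→23·(15−25)≡4=e; t(19)→23·(19−25)≡18=s; k(10)→23·(10−25)≡19=t (all mod 26).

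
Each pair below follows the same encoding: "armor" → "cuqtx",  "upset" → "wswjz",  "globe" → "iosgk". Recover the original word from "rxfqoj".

Letter i (0-indexed) is shifted by i+2, so successive shifts are 2, 3, 4, ….
Decoding rxfqoj: r−2=p, x−3=u, f−4=b, q−5=l, o−6=i, j−7=c.

public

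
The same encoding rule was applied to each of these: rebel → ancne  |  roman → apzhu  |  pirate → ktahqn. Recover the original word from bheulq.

walnut

r(17)→a(0) and e(4)→n(13) fit y≡21x+7 (mod 26); the inverse of 21 mod 26 is 5. Treating letters as 0–25, the rule is x ↦ 21x + 7 (mod 26).
Reversing it on bheulq: b(1)→5·(1−7)≡22=w; h(7)→5·(7−7)≡0=a; e(4)→5·(4−7)≡11=l; u(20)→5·(20−7)≡13=n; l(11)→5·(11−7)≡20=u; q(16)→5·(16−7)≡19=t (all mod 26).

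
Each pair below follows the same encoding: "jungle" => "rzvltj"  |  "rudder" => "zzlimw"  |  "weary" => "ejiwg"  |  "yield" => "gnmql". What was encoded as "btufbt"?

tomato

The shifts repeat in a cycle of length 2: positions 0,1,… shift by +8, +5, then the pattern repeats.
Decoding btufbt: b−8=t, t−5=o, u−8=m, f−5=a, b−8=t, t−5=o.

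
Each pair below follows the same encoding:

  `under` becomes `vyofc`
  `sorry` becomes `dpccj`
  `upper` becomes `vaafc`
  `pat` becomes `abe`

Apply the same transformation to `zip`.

The shift depends on letter class: consonant n→y is +11, but vowel u→v is +1. Two shifts are in play — +1 for a/e/i/o/u, +11 for every other letter.
For zip: z(cons)+11=k, i(vowel)+1=j, p(cons)+11=a.

kja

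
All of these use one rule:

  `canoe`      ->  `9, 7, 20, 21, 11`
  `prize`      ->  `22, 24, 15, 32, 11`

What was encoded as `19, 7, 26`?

c is letter #3 and maps to 9: an offset of 6. The number is (letter's place in the alphabet, a=1) + 6.
Decoding 19, 7, 26: 19→(19−6)÷1=13=m, 7→(7−6)÷1=1=a, 26→(26−6)÷1=20=t.

mat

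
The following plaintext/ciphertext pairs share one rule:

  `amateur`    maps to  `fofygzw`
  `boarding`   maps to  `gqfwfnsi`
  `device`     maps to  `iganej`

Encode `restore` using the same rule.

wgxyqwj

Shifts by position in amateur: pos 0: a→f (+5), pos 1: m→o (+2), pos 2: a→f (+5), pos 3: t→y (+5), pos 4: e→g (+2), pos 5: u→z (+5) — repeating every 3. It's a Vigenère-style cipher with numeric key [5,2,5]: position i shifts by key[i mod 3].
On restore: r+5=w, e+2=g, s+5=x, t+5=y, o+2=q, r+5=w, e+5=j.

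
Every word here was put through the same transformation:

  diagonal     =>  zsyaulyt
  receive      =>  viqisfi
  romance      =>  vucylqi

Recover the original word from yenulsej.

d(3)→z(25) and i(8)→s(18) fit y≡9x+24 (mod 26); the inverse of 9 mod 26 is 3. This is an affine cipher: with a=0,…,z=25, each position x becomes (9x+24) mod 26.
Decoding yenulsej: y(24)→3·(24−24)≡0=a; e(4)→3·(4−24)≡18=s; n(13)→3·(13−24)≡19=t; u(20)→3·(20−24)≡14=o; l(11)→3·(11−24)≡13=n; s(18)→3·(18−24)≡8=i; e(4)→3·(4−24)≡18=s; j(9)→3·(9−24)≡7=h (all mod 26).

astonish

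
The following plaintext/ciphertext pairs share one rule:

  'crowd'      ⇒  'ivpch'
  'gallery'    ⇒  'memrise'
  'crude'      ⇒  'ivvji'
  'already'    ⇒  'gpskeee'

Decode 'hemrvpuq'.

ballroom

Shifts by position in crowd: pos 0: c→i (+6), pos 1: r→v (+4), pos 2: o→p (+1), pos 3: w→c (+6), pos 4: d→h (+4) — repeating every 3. The shifts repeat in a cycle of length 3: positions 0,1,… shift by +6, +4, +1, then the pattern repeats.
Reversing it on hemrvpuq: h−6=b, e−4=a, m−1=l, r−6=l, v−4=r, p−1=o, u−6=o, q−4=m.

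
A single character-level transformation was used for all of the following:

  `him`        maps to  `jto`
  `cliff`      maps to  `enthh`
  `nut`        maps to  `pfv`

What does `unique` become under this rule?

The shift depends on letter class: consonant h→j is +2, but vowel i→t is +11. The rule splits by letter class: vowels +11, consonants +2.
For unique: u(vowel)+11=f, n(cons)+2=p, i(vowel)+11=t, q(cons)+2=s, u(vowel)+11=f, e(vowel)+11=p.

fptsfp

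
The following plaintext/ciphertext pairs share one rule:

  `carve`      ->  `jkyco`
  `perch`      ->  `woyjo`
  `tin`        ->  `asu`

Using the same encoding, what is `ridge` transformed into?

The shift depends on letter class: consonant c→j is +7, but vowel a→k is +10. Vowels shift forward by 10 and consonants shift forward by 7.
For ridge: r(cons)+7=y, i(vowel)+10=s, d(cons)+7=k, g(cons)+7=n, e(vowel)+10=o.

yskno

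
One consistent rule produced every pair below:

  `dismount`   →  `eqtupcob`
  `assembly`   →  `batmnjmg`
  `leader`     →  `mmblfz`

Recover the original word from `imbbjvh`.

Shifts by position in dismount: pos 0: d→e (+1), pos 1: i→q (+8), pos 2: s→t (+1), pos 3: m→u (+8) — repeating every 2. It's a Vigenère-style cipher with numeric key [1,8]: position i shifts by key[i mod 2].
Undoing it on imbbjvh: i−1=h, m−8=e, b−1=a, b−8=t, j−1=i, v−8=n, h−1=g.

heating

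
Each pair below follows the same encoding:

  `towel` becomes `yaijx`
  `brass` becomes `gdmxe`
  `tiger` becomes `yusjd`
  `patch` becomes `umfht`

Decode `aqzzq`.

venue

Shifts by position in towel: pos 0: t→y (+5), pos 1: o→a (+12), pos 2: w→i (+12), pos 3: e→j (+5), pos 4: l→x (+12) — repeating every 3. It's a Vigenère-style cipher with numeric key [5,12,12]: position i shifts by key[i mod 3].
Undoing it on aqzzq: a−5=v, q−12=e, z−12=n, z−5=u, q−12=e.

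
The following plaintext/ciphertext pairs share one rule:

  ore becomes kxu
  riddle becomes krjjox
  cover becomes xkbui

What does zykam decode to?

guest

The output letters match the input read backwards, each shifted +6: ore reversed is ero. Two steps: reverse the string, then apply a Caesar shift of +6.
Undoing it on zykam: shift back: z−6=t, y−6=s, k−6=e, a−6=u, m−6=g → tseug; then reverse → guest.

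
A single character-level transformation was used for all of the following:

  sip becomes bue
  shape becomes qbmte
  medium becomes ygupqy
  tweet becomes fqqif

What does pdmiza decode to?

The output letters match the input read backwards, each shifted +12: sip reversed is pis. Two steps: reverse the string, then apply a Caesar shift of +12.
Decoding pdmiza: shift back: p−12=d, d−12=r, m−12=a, i−12=w, z−12=n, a−12=o → drawno; then reverse → onward.

onward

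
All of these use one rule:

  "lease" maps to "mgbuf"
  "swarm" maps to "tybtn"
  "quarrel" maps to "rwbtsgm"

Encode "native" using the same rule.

Shifts by position in lease: pos 0: l→m (+1), pos 1: e→g (+2), pos 2: a→b (+1), pos 3: s→u (+2) — repeating every 2. It's a Vigenère-style cipher with numeric key [1,2]: position i shifts by key[i mod 2].
For native: n+1=o, a+2=c, t+1=u, i+2=k, v+1=w, e+2=g.

ocukwg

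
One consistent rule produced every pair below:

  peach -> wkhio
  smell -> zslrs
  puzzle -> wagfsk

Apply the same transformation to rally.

Shifts by position in peach: pos 0: p→w (+7), pos 1: e→k (+6), pos 2: a→h (+7), pos 3: c→i (+6) — repeating every 2. The shifts repeat in a cycle of length 2: positions 0,1,… shift by +7, +6, then the pattern repeats.
On rally: r+7=y, a+6=g, l+7=s, l+6=r, y+7=f.

ygsrf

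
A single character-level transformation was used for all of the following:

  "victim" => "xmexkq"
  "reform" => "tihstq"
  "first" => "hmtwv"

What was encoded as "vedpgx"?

The shifts repeat in a cycle of length 2: positions 0,1,… shift by +2, +4, then the pattern repeats.
Undoing it on vedpgx: v−2=t, e−4=a, d−2=b, p−4=l, g−2=e, x−4=t.

tablet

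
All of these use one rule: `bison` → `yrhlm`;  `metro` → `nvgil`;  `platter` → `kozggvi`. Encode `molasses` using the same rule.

nlozhhvh

Each pair mirrors across the alphabet (b↔y, i↔r, s↔h): positions sum to 25. Each letter is replaced by its mirror in the alphabet: a↔z, b↔y, c↔x, and so on (the Atbash cipher).
For molasses: m↔n, o↔l, l↔o, a↔z, s↔h, s↔h, e↔v, s↔h.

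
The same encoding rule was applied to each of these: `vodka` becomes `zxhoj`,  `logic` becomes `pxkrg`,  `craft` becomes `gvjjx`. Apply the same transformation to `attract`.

jxxvjgx

The shift depends on letter class: consonant v→z is +4, but vowel o→x is +9. The rule splits by letter class: vowels +9, consonants +4.
On attract: a(vowel)+9=j, t(cons)+4=x, t(cons)+4=x, r(cons)+4=v, a(vowel)+9=j, c(cons)+4=g, t(cons)+4=x.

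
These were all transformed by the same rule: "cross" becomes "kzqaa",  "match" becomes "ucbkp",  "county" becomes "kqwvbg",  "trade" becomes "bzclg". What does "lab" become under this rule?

tcj

Two shifts are in play — +2 for a/e/i/o/u, +8 for every other letter.
For lab: l(cons)+8=t, a(vowel)+2=c, b(cons)+8=j.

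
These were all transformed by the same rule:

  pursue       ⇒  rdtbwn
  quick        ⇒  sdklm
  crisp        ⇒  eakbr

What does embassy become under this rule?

Shifts by position in pursue: pos 0: p→r (+2), pos 1: u→d (+9), pos 2: r→t (+2), pos 3: s→b (+9) — repeating every 2. A repeating key of period 2 is used — shifts +2, +9 over and over.
On embassy: e+2=g, m+9=v, b+2=d, a+9=j, s+2=u, s+9=b, y+2=a.

gvdjuba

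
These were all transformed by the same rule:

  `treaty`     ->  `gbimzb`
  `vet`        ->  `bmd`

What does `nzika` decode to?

scarf

The output letters match the input read backwards, each shifted +8: treaty reversed is ytaert. Read the word backwards and shift each letter +8.
Reversing it on nzika: shift back: n−8=f, z−8=r, i−8=a, k−8=c, a−8=s → fracs; then reverse → scarf.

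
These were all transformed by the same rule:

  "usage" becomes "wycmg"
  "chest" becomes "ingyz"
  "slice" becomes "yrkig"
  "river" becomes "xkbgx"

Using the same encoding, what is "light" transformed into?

rkmnz

The shift depends on letter class: consonant s→y is +6, but vowel u→w is +2. The rule splits by letter class: vowels +2, consonants +6.
Applying it to light: l(cons)+6=r, i(vowel)+2=k, g(cons)+6=m, h(cons)+6=n, t(cons)+6=z.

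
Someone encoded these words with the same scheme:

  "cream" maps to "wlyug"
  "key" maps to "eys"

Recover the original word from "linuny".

Each letter is shifted forward by 20 in the alphabet (a Caesar shift of +20).
Reversing it on linuny: l−20=r, i−20=o, n−20=t, u−20=a, n−20=t, y−20=e.

rotate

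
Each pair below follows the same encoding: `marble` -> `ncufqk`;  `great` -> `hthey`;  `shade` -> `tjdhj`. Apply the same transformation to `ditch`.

In marble: m→n is +1, a→c is +2, r→u is +3, b→f is +4 — the shift increases by 1 each position. Each letter shifts forward by (position + 1), i.e. 1, 2, 3, … — the shift grows by one for each successive letter.
On ditch: d+1=e, i+2=k, t+3=w, c+4=g, h+5=m.

ekwgm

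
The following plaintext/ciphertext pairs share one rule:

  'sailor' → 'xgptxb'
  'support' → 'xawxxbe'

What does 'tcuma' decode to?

owner

Each letter shifts forward by (position + 5), i.e. 5, 6, 7, … — the shift grows by one for each successive letter.
Undoing it on tcuma: t−5=o, c−6=w, u−7=n, m−8=e, a−9=r.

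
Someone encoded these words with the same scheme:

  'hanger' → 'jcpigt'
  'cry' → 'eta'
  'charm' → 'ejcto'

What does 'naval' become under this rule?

pcxcn

Compare letters: h→j is +2, a→c is +2, n→p is +2 — a constant shift. It's a constant shift of +2 (ROT2).
For naval: n+2=p, a+2=c, v+2=x, a+2=c, l+2=n.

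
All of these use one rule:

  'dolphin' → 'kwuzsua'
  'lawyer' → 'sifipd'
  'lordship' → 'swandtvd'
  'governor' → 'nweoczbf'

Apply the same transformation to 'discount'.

kqbmzgah

The shift increases by 1 at each position, starting from +7: 7, 8, 9, ….
For discount: d+7=k, i+8=q, s+9=b, c+10=m, o+11=z, u+12=g, n+13=a, t+14=h.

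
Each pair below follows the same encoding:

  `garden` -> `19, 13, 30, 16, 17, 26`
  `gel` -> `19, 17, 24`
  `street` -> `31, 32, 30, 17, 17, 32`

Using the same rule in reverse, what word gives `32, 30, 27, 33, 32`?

trout

g is letter #7 and maps to 19: an offset of 12. The number is (letter's place in the alphabet, a=1) + 12.
Undoing it on 32, 30, 27, 33, 32: 32→(32−12)÷1=20=t, 30→(30−12)÷1=18=r, 27→(27−12)÷1=15=o, 33→(33−12)÷1=21=u, 32→(32−12)÷1=20=t.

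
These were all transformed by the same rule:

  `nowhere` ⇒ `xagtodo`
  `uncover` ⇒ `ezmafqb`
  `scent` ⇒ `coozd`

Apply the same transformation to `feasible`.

pqkesnvq

A repeating key of period 2 is used — shifts +10, +12 over and over.
For feasible: f+10=p, e+12=q, a+10=k, s+12=e, i+10=s, b+12=n, l+10=v, e+12=q.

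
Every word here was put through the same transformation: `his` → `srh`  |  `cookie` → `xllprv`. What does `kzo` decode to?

Letters are reflected about the middle of the alphabet (position → 25−position): Atbash.
Undoing it on kzo: k↔p, z↔a, o↔l.

pal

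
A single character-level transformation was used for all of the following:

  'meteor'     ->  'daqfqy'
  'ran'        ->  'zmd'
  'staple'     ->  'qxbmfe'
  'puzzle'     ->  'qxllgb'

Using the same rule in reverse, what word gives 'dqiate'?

Two steps: reverse the string, then apply a Caesar shift of +12.
Undoing it on dqiate: shift back: d−12=r, q−12=e, i−12=w, a−12=o, t−12=h, e−12=s → rewohs; then reverse → shower.

shower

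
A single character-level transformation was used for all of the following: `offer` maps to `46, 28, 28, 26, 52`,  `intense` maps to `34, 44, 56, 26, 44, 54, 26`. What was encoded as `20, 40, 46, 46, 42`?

bloom

o(#15)→46 and f(#6)→28: differences scale by 2, so n = 2·pos + 16. The formula is n = 2×(alphabet index, a=1) + 16.
Reversing it on 20, 40, 46, 46, 42: 20→(20−16)÷2=2=b, 40→(40−16)÷2=12=l, 46→(46−16)÷2=15=o, 46→(46−16)÷2=15=o, 42→(42−16)÷2=13=m.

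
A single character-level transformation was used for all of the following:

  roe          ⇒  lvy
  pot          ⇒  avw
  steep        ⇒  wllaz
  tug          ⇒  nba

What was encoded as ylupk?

The output letters match the input read backwards, each shifted +7: roe reversed is eor. The word is reversed, then every letter is shifted forward by 7.
Reversing it on ylupk: shift back: y−7=r, l−7=e, u−7=n, p−7=i, k−7=d → renid; then reverse → diner.

diner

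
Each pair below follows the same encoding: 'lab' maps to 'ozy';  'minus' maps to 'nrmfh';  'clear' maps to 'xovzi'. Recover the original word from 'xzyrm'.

This is the alphabet-reversal cipher (Atbash): a becomes z, b becomes y, etc.
Decoding xzyrm: x↔c, z↔a, y↔b, r↔i, m↔n.

cabin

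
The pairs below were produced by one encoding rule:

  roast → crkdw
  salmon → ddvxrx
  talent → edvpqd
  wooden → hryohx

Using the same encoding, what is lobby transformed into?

Shifts by position in roast: pos 0: r→c (+11), pos 1: o→r (+3), pos 2: a→k (+10), pos 3: s→d (+11), pos 4: t→w (+3) — repeating every 3. The shifts repeat in a cycle of length 3: positions 0,1,… shift by +11, +3, +10, then the pattern repeats.
On lobby: l+11=w, o+3=r, b+10=l, b+11=m, y+3=b.

wrlmb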